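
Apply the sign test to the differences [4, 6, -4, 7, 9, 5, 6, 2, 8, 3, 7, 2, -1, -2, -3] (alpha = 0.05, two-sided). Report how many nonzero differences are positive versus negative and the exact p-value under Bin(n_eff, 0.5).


Step 1: Discard zero differences. Original n = 15; n_eff = number of nonzero differences = 15.
Nonzero differences (with sign): +4, +6, -4, +7, +9, +5, +6, +2, +8, +3, +7, +2, -1, -2, -3
Step 2: Count signs: positive = 11, negative = 4.
Step 3: Under H0: P(positive) = 0.5, so the number of positives S ~ Bin(15, 0.5).
Step 4: Two-sided exact p-value = sum of Bin(15,0.5) probabilities at or below the observed probability = 0.118469.
Step 5: alpha = 0.05. fail to reject H0.

n_eff = 15, pos = 11, neg = 4, p = 0.118469, fail to reject H0.


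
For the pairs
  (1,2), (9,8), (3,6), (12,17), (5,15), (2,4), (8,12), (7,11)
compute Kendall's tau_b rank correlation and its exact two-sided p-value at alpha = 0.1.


Step 1: Enumerate the 28 unordered pairs (i,j) with i<j and classify each by sign(x_j-x_i) * sign(y_j-y_i).
  (1,2):dx=+8,dy=+6->C; (1,3):dx=+2,dy=+4->C; (1,4):dx=+11,dy=+15->C; (1,5):dx=+4,dy=+13->C
  (1,6):dx=+1,dy=+2->C; (1,7):dx=+7,dy=+10->C; (1,8):dx=+6,dy=+9->C; (2,3):dx=-6,dy=-2->C
  (2,4):dx=+3,dy=+9->C; (2,5):dx=-4,dy=+7->D; (2,6):dx=-7,dy=-4->C; (2,7):dx=-1,dy=+4->D
  (2,8):dx=-2,dy=+3->D; (3,4):dx=+9,dy=+11->C; (3,5):dx=+2,dy=+9->C; (3,6):dx=-1,dy=-2->C
  (3,7):dx=+5,dy=+6->C; (3,8):dx=+4,dy=+5->C; (4,5):dx=-7,dy=-2->C; (4,6):dx=-10,dy=-13->C
  (4,7):dx=-4,dy=-5->C; (4,8):dx=-5,dy=-6->C; (5,6):dx=-3,dy=-11->C; (5,7):dx=+3,dy=-3->D
  (5,8):dx=+2,dy=-4->D; (6,7):dx=+6,dy=+8->C; (6,8):dx=+5,dy=+7->C; (7,8):dx=-1,dy=-1->C
Step 2: C = 23, D = 5, total pairs = 28.
Step 3: tau = (C - D)/(n(n-1)/2) = (23 - 5)/28 = 0.642857.
Step 4: Exact two-sided p-value (enumerate n! = 40320 permutations of y under H0): p = 0.031151.
Step 5: alpha = 0.1. reject H0.

tau_b = 0.6429 (C=23, D=5), p = 0.031151, reject H0.


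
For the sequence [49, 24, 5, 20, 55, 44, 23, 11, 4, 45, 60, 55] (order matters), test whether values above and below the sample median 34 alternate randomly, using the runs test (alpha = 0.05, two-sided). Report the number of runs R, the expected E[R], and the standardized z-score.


Step 1: Compute median = 34; label A = above, B = below.
Labels in order: ABBBAABBBAAA  (n_A = 6, n_B = 6)
Step 2: Count runs R = 5.
Step 3: Under H0 (random ordering), E[R] = 2*n_A*n_B/(n_A+n_B) + 1 = 2*6*6/12 + 1 = 7.0000.
        Var[R] = 2*n_A*n_B*(2*n_A*n_B - n_A - n_B) / ((n_A+n_B)^2 * (n_A+n_B-1)) = 4320/1584 = 2.7273.
        SD[R] = 1.6514.
Step 4: Continuity-corrected z = (R + 0.5 - E[R]) / SD[R] = (5 + 0.5 - 7.0000) / 1.6514 = -0.9083.
Step 5: Two-sided p-value via normal approximation = 2*(1 - Phi(|z|)) = 0.363722.
Step 6: alpha = 0.05. fail to reject H0.

R = 5, z = -0.9083, p = 0.363722, fail to reject H0.


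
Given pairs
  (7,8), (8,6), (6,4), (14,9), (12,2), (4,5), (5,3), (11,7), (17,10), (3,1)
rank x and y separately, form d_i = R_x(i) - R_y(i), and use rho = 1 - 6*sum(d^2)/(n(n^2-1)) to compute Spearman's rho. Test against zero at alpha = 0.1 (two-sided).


Step 1: Rank x and y separately (midranks; no ties here).
rank(x): 7->5, 8->6, 6->4, 14->9, 12->8, 4->2, 5->3, 11->7, 17->10, 3->1
rank(y): 8->8, 6->6, 4->4, 9->9, 2->2, 5->5, 3->3, 7->7, 10->10, 1->1
Step 2: d_i = R_x(i) - R_y(i); compute d_i^2.
  (5-8)^2=9, (6-6)^2=0, (4-4)^2=0, (9-9)^2=0, (8-2)^2=36, (2-5)^2=9, (3-3)^2=0, (7-7)^2=0, (10-10)^2=0, (1-1)^2=0
sum(d^2) = 54.
Step 3: rho = 1 - 6*54 / (10*(10^2 - 1)) = 1 - 324/990 = 0.672727.
Step 4: Under H0, t = rho * sqrt((n-2)/(1-rho^2)) = 2.5717 ~ t(8).
Step 5: Two-sided p-value from the t-distribution with 8 df = 0.033041.
Step 6: alpha = 0.1. reject H0.

rho = 0.6727, p = 0.033041, reject H0 at alpha = 0.1.


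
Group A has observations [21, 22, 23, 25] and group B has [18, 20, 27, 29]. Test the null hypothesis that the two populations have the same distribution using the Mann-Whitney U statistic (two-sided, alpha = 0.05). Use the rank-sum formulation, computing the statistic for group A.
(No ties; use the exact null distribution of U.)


Step 1: Combine and sort all 8 observations; assign midranks.
sorted (value, group): (18,Y), (20,Y), (21,X), (22,X), (23,X), (25,X), (27,Y), (29,Y)
ranks: 18->1, 20->2, 21->3, 22->4, 23->5, 25->6, 27->7, 29->8
Step 2: Rank sum for X: R1 = 3 + 4 + 5 + 6 = 18.
Step 3: U_X = R1 - n1(n1+1)/2 = 18 - 4*5/2 = 18 - 10 = 8.
       U_Y = n1*n2 - U_X = 16 - 8 = 8.
Step 4: No ties, so the exact null distribution of U (based on enumerating the C(8,4) = 70 equally likely rank assignments) gives the two-sided p-value.
Step 5: p-value = 1.000000; compare to alpha = 0.05. fail to reject H0.

U_X = 8, p = 1.000000, fail to reject H0 at alpha = 0.05.


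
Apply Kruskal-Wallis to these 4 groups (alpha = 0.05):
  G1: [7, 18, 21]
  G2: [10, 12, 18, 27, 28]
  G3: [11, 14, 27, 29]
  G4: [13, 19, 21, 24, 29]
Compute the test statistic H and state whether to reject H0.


Step 1: Combine all N = 17 observations and assign midranks.
sorted (value, group, rank): (7,G1,1), (10,G2,2), (11,G3,3), (12,G2,4), (13,G4,5), (14,G3,6), (18,G1,7.5), (18,G2,7.5), (19,G4,9), (21,G1,10.5), (21,G4,10.5), (24,G4,12), (27,G2,13.5), (27,G3,13.5), (28,G2,15), (29,G3,16.5), (29,G4,16.5)
Step 2: Sum ranks within each group.
R_1 = 19 (n_1 = 3)
R_2 = 42 (n_2 = 5)
R_3 = 39 (n_3 = 4)
R_4 = 53 (n_4 = 5)
Step 3: H = 12/(N(N+1)) * sum(R_i^2/n_i) - 3(N+1)
     = 12/(17*18) * (19^2/3 + 42^2/5 + 39^2/4 + 53^2/5) - 3*18
     = 0.039216 * 1415.18 - 54
     = 1.497386.
Step 4: Ties present; correction factor C = 1 - 24/(17^3 - 17) = 0.995098. Corrected H = 1.497386 / 0.995098 = 1.504762.
Step 5: Under H0, H ~ chi^2(3); p-value = 0.681172.
Step 6: alpha = 0.05. fail to reject H0.

H = 1.5048, df = 3, p = 0.681172, fail to reject H0.


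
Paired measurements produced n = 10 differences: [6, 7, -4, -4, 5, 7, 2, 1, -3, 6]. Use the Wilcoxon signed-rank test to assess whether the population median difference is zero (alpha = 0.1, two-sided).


Step 1: Drop any zero differences (none here) and take |d_i|.
|d| = [6, 7, 4, 4, 5, 7, 2, 1, 3, 6]
Step 2: Midrank |d_i| (ties get averaged ranks).
ranks: |6|->7.5, |7|->9.5, |4|->4.5, |4|->4.5, |5|->6, |7|->9.5, |2|->2, |1|->1, |3|->3, |6|->7.5
Step 3: Attach original signs; sum ranks with positive sign and with negative sign.
W+ = 7.5 + 9.5 + 6 + 9.5 + 2 + 1 + 7.5 = 43
W- = 4.5 + 4.5 + 3 = 12
(Check: W+ + W- = 55 should equal n(n+1)/2 = 55.)
Step 4: Test statistic W = min(W+, W-) = 12.
Step 5: Ties in |d|, so use the tie-corrected normal approximation.
        E[W] = n(n+1)/4 = 10*11/4 = 27.5.
        Tie groups: |d|=4 (t=2), |d|=6 (t=2), |d|=7 (t=2); sum(t^3 - t) = 18.
        Var[W] = n(n+1)(2n+1)/24 - sum(t^3-t)/48 = 2310/24 - 18/48 = 95.875.
        z = (W - E[W]) / sqrt(Var[W]) = (12 - 27.5) / 9.7916 = -1.5830.
        Two-sided p = 2*Phi(z) = 0.113423.
Step 6: alpha = 0.1. fail to reject H0.

W+ = 43, W- = 12, W = min = 12, p = 0.113423, fail to reject H0.


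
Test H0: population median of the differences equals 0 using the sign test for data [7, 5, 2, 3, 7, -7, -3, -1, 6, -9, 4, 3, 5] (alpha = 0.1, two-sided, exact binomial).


Step 1: Discard zero differences. Original n = 13; n_eff = number of nonzero differences = 13.
Nonzero differences (with sign): +7, +5, +2, +3, +7, -7, -3, -1, +6, -9, +4, +3, +5
Step 2: Count signs: positive = 9, negative = 4.
Step 3: Under H0: P(positive) = 0.5, so the number of positives S ~ Bin(13, 0.5).
Step 4: Two-sided exact p-value = sum of Bin(13,0.5) probabilities at or below the observed probability = 0.266846.
Step 5: alpha = 0.1. fail to reject H0.

n_eff = 13, pos = 9, neg = 4, p = 0.266846, fail to reject H0.


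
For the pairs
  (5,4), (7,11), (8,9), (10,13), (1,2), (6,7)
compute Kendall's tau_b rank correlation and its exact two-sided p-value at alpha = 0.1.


Step 1: Enumerate the 15 unordered pairs (i,j) with i<j and classify each by sign(x_j-x_i) * sign(y_j-y_i).
  (1,2):dx=+2,dy=+7->C; (1,3):dx=+3,dy=+5->C; (1,4):dx=+5,dy=+9->C; (1,5):dx=-4,dy=-2->C
  (1,6):dx=+1,dy=+3->C; (2,3):dx=+1,dy=-2->D; (2,4):dx=+3,dy=+2->C; (2,5):dx=-6,dy=-9->C
  (2,6):dx=-1,dy=-4->C; (3,4):dx=+2,dy=+4->C; (3,5):dx=-7,dy=-7->C; (3,6):dx=-2,dy=-2->C
  (4,5):dx=-9,dy=-11->C; (4,6):dx=-4,dy=-6->C; (5,6):dx=+5,dy=+5->C
Step 2: C = 14, D = 1, total pairs = 15.
Step 3: tau = (C - D)/(n(n-1)/2) = (14 - 1)/15 = 0.866667.
Step 4: Exact two-sided p-value (enumerate n! = 720 permutations of y under H0): p = 0.016667.
Step 5: alpha = 0.1. reject H0.

tau_b = 0.8667 (C=14, D=1), p = 0.016667, reject H0.


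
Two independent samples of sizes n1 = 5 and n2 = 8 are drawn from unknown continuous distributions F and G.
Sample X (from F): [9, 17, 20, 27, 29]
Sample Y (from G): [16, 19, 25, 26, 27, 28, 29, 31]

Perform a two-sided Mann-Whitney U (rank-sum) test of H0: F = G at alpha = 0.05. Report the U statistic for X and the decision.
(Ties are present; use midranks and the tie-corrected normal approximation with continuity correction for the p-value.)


Step 1: Combine and sort all 13 observations; assign midranks.
sorted (value, group): (9,X), (16,Y), (17,X), (19,Y), (20,X), (25,Y), (26,Y), (27,X), (27,Y), (28,Y), (29,X), (29,Y), (31,Y)
ranks: 9->1, 16->2, 17->3, 19->4, 20->5, 25->6, 26->7, 27->8.5, 27->8.5, 28->10, 29->11.5, 29->11.5, 31->13
Step 2: Rank sum for X: R1 = 1 + 3 + 5 + 8.5 + 11.5 = 29.
Step 3: U_X = R1 - n1(n1+1)/2 = 29 - 5*6/2 = 29 - 15 = 14.
       U_Y = n1*n2 - U_X = 40 - 14 = 26.
Step 4: Ties are present, so use the tie-corrected normal approximation (with continuity correction) for the p-value.
Step 5: p-value = 0.419471; compare to alpha = 0.05. fail to reject H0.

U_X = 14, p = 0.419471, fail to reject H0 at alpha = 0.05.


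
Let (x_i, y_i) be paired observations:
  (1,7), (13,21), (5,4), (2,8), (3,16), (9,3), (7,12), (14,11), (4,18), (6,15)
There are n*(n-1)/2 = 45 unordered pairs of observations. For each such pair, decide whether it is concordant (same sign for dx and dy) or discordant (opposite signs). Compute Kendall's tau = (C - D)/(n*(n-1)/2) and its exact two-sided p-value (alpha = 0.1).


Step 1: Enumerate the 45 unordered pairs (i,j) with i<j and classify each by sign(x_j-x_i) * sign(y_j-y_i).
  (1,2):dx=+12,dy=+14->C; (1,3):dx=+4,dy=-3->D; (1,4):dx=+1,dy=+1->C; (1,5):dx=+2,dy=+9->C
  (1,6):dx=+8,dy=-4->D; (1,7):dx=+6,dy=+5->C; (1,8):dx=+13,dy=+4->C; (1,9):dx=+3,dy=+11->C
  (1,10):dx=+5,dy=+8->C; (2,3):dx=-8,dy=-17->C; (2,4):dx=-11,dy=-13->C; (2,5):dx=-10,dy=-5->C
  (2,6):dx=-4,dy=-18->C; (2,7):dx=-6,dy=-9->C; (2,8):dx=+1,dy=-10->D; (2,9):dx=-9,dy=-3->C
  (2,10):dx=-7,dy=-6->C; (3,4):dx=-3,dy=+4->D; (3,5):dx=-2,dy=+12->D; (3,6):dx=+4,dy=-1->D
  (3,7):dx=+2,dy=+8->C; (3,8):dx=+9,dy=+7->C; (3,9):dx=-1,dy=+14->D; (3,10):dx=+1,dy=+11->C
  (4,5):dx=+1,dy=+8->C; (4,6):dx=+7,dy=-5->D; (4,7):dx=+5,dy=+4->C; (4,8):dx=+12,dy=+3->C
  (4,9):dx=+2,dy=+10->C; (4,10):dx=+4,dy=+7->C; (5,6):dx=+6,dy=-13->D; (5,7):dx=+4,dy=-4->D
  (5,8):dx=+11,dy=-5->D; (5,9):dx=+1,dy=+2->C; (5,10):dx=+3,dy=-1->D; (6,7):dx=-2,dy=+9->D
  (6,8):dx=+5,dy=+8->C; (6,9):dx=-5,dy=+15->D; (6,10):dx=-3,dy=+12->D; (7,8):dx=+7,dy=-1->D
  (7,9):dx=-3,dy=+6->D; (7,10):dx=-1,dy=+3->D; (8,9):dx=-10,dy=+7->D; (8,10):dx=-8,dy=+4->D
  (9,10):dx=+2,dy=-3->D
Step 2: C = 24, D = 21, total pairs = 45.
Step 3: tau = (C - D)/(n(n-1)/2) = (24 - 21)/45 = 0.066667.
Step 4: Exact two-sided p-value (enumerate n! = 3628800 permutations of y under H0): p = 0.861801.
Step 5: alpha = 0.1. fail to reject H0.

tau_b = 0.0667 (C=24, D=21), p = 0.861801, fail to reject H0.


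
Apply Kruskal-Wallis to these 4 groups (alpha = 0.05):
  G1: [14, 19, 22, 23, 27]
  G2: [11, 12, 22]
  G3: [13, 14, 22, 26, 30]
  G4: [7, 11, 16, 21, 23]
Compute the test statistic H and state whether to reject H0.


Step 1: Combine all N = 18 observations and assign midranks.
sorted (value, group, rank): (7,G4,1), (11,G2,2.5), (11,G4,2.5), (12,G2,4), (13,G3,5), (14,G1,6.5), (14,G3,6.5), (16,G4,8), (19,G1,9), (21,G4,10), (22,G1,12), (22,G2,12), (22,G3,12), (23,G1,14.5), (23,G4,14.5), (26,G3,16), (27,G1,17), (30,G3,18)
Step 2: Sum ranks within each group.
R_1 = 59 (n_1 = 5)
R_2 = 18.5 (n_2 = 3)
R_3 = 57.5 (n_3 = 5)
R_4 = 36 (n_4 = 5)
Step 3: H = 12/(N(N+1)) * sum(R_i^2/n_i) - 3(N+1)
     = 12/(18*19) * (59^2/5 + 18.5^2/3 + 57.5^2/5 + 36^2/5) - 3*19
     = 0.035088 * 1730.73 - 57
     = 3.727485.
Step 4: Ties present; correction factor C = 1 - 42/(18^3 - 18) = 0.992776. Corrected H = 3.727485 / 0.992776 = 3.754608.
Step 5: Under H0, H ~ chi^2(3); p-value = 0.289210.
Step 6: alpha = 0.05. fail to reject H0.

H = 3.7546, df = 3, p = 0.289210, fail to reject H0.


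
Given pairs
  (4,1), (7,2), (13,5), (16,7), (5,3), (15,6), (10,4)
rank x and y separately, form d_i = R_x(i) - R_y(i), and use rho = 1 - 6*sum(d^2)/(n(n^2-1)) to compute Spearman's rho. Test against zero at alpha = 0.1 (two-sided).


Step 1: Rank x and y separately (midranks; no ties here).
rank(x): 4->1, 7->3, 13->5, 16->7, 5->2, 15->6, 10->4
rank(y): 1->1, 2->2, 5->5, 7->7, 3->3, 6->6, 4->4
Step 2: d_i = R_x(i) - R_y(i); compute d_i^2.
  (1-1)^2=0, (3-2)^2=1, (5-5)^2=0, (7-7)^2=0, (2-3)^2=1, (6-6)^2=0, (4-4)^2=0
sum(d^2) = 2.
Step 3: rho = 1 - 6*2 / (7*(7^2 - 1)) = 1 - 12/336 = 0.964286.
Step 4: Under H0, t = rho * sqrt((n-2)/(1-rho^2)) = 8.1408 ~ t(5).
Step 5: Two-sided p-value from the t-distribution with 5 df = 0.000454.
Step 6: alpha = 0.1. reject H0.

rho = 0.9643, p = 0.000454, reject H0 at alpha = 0.1.


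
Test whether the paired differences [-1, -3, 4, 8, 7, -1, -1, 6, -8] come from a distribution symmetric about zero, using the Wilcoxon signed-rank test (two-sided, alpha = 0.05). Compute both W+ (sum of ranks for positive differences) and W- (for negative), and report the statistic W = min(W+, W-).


Step 1: Drop any zero differences (none here) and take |d_i|.
|d| = [1, 3, 4, 8, 7, 1, 1, 6, 8]
Step 2: Midrank |d_i| (ties get averaged ranks).
ranks: |1|->2, |3|->4, |4|->5, |8|->8.5, |7|->7, |1|->2, |1|->2, |6|->6, |8|->8.5
Step 3: Attach original signs; sum ranks with positive sign and with negative sign.
W+ = 5 + 8.5 + 7 + 6 = 26.5
W- = 2 + 4 + 2 + 2 + 8.5 = 18.5
(Check: W+ + W- = 45 should equal n(n+1)/2 = 45.)
Step 4: Test statistic W = min(W+, W-) = 18.5.
Step 5: Ties in |d|, so use the tie-corrected normal approximation.
        E[W] = n(n+1)/4 = 9*10/4 = 22.5.
        Tie groups: |d|=1 (t=3), |d|=8 (t=2); sum(t^3 - t) = 30.
        Var[W] = n(n+1)(2n+1)/24 - sum(t^3-t)/48 = 1710/24 - 30/48 = 70.625.
        z = (W - E[W]) / sqrt(Var[W]) = (18.5 - 22.5) / 8.4039 = -0.4760.
        Two-sided p = 2*Phi(z) = 0.634095.
Step 6: alpha = 0.05. fail to reject H0.

W+ = 26.5, W- = 18.5, W = min = 18.5, p = 0.634095, fail to reject H0.


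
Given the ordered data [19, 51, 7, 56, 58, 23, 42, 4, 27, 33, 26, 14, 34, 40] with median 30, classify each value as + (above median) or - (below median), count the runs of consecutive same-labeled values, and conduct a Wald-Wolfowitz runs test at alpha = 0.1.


Step 1: Compute median = 30; label A = above, B = below.
Labels in order: BABAABABBABBAA  (n_A = 7, n_B = 7)
Step 2: Count runs R = 10.
Step 3: Under H0 (random ordering), E[R] = 2*n_A*n_B/(n_A+n_B) + 1 = 2*7*7/14 + 1 = 8.0000.
        Var[R] = 2*n_A*n_B*(2*n_A*n_B - n_A - n_B) / ((n_A+n_B)^2 * (n_A+n_B-1)) = 8232/2548 = 3.2308.
        SD[R] = 1.7974.
Step 4: Continuity-corrected z = (R - 0.5 - E[R]) / SD[R] = (10 - 0.5 - 8.0000) / 1.7974 = 0.8345.
Step 5: Two-sided p-value via normal approximation = 2*(1 - Phi(|z|)) = 0.403986.
Step 6: alpha = 0.1. fail to reject H0.

R = 10, z = 0.8345, p = 0.403986, fail to reject H0.


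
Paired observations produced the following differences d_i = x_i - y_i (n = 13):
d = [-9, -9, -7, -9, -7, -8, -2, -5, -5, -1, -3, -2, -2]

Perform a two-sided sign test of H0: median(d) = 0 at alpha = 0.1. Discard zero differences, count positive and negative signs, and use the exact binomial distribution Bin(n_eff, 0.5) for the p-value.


Step 1: Discard zero differences. Original n = 13; n_eff = number of nonzero differences = 13.
Nonzero differences (with sign): -9, -9, -7, -9, -7, -8, -2, -5, -5, -1, -3, -2, -2
Step 2: Count signs: positive = 0, negative = 13.
Step 3: Under H0: P(positive) = 0.5, so the number of positives S ~ Bin(13, 0.5).
Step 4: Two-sided exact p-value = sum of Bin(13,0.5) probabilities at or below the observed probability = 0.000244.
Step 5: alpha = 0.1. reject H0.

n_eff = 13, pos = 0, neg = 13, p = 0.000244, reject H0.


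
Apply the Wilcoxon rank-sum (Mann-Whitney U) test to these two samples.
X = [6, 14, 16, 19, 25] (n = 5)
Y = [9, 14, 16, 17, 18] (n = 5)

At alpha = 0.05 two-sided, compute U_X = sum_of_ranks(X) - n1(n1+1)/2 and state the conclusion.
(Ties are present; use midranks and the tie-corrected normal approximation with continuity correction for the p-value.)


Step 1: Combine and sort all 10 observations; assign midranks.
sorted (value, group): (6,X), (9,Y), (14,X), (14,Y), (16,X), (16,Y), (17,Y), (18,Y), (19,X), (25,X)
ranks: 6->1, 9->2, 14->3.5, 14->3.5, 16->5.5, 16->5.5, 17->7, 18->8, 19->9, 25->10
Step 2: Rank sum for X: R1 = 1 + 3.5 + 5.5 + 9 + 10 = 29.
Step 3: U_X = R1 - n1(n1+1)/2 = 29 - 5*6/2 = 29 - 15 = 14.
       U_Y = n1*n2 - U_X = 25 - 14 = 11.
Step 4: Ties are present, so use the tie-corrected normal approximation (with continuity correction) for the p-value.
Step 5: p-value = 0.833534; compare to alpha = 0.05. fail to reject H0.

U_X = 14, p = 0.833534, fail to reject H0 at alpha = 0.05.


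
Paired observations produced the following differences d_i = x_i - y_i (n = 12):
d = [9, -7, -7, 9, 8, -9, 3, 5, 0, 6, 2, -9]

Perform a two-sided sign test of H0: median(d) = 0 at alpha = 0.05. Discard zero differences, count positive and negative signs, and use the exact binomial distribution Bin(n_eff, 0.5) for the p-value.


Step 1: Discard zero differences. Original n = 12; n_eff = number of nonzero differences = 11.
Nonzero differences (with sign): +9, -7, -7, +9, +8, -9, +3, +5, +6, +2, -9
Step 2: Count signs: positive = 7, negative = 4.
Step 3: Under H0: P(positive) = 0.5, so the number of positives S ~ Bin(11, 0.5).
Step 4: Two-sided exact p-value = sum of Bin(11,0.5) probabilities at or below the observed probability = 0.548828.
Step 5: alpha = 0.05. fail to reject H0.

n_eff = 11, pos = 7, neg = 4, p = 0.548828, fail to reject H0.


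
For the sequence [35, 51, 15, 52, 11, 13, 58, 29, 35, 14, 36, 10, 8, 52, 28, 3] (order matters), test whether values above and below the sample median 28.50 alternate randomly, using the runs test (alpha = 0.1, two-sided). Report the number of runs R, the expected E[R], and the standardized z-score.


Step 1: Compute median = 28.50; label A = above, B = below.
Labels in order: AABABBAAABABBABB  (n_A = 8, n_B = 8)
Step 2: Count runs R = 10.
Step 3: Under H0 (random ordering), E[R] = 2*n_A*n_B/(n_A+n_B) + 1 = 2*8*8/16 + 1 = 9.0000.
        Var[R] = 2*n_A*n_B*(2*n_A*n_B - n_A - n_B) / ((n_A+n_B)^2 * (n_A+n_B-1)) = 14336/3840 = 3.7333.
        SD[R] = 1.9322.
Step 4: Continuity-corrected z = (R - 0.5 - E[R]) / SD[R] = (10 - 0.5 - 9.0000) / 1.9322 = 0.2588.
Step 5: Two-sided p-value via normal approximation = 2*(1 - Phi(|z|)) = 0.795809.
Step 6: alpha = 0.1. fail to reject H0.

R = 10, z = 0.2588, p = 0.795809, fail to reject H0.


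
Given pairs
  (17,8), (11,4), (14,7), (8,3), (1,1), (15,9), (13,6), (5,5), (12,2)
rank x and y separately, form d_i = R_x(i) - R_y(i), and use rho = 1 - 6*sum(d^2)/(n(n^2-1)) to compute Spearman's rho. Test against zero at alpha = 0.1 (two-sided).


Step 1: Rank x and y separately (midranks; no ties here).
rank(x): 17->9, 11->4, 14->7, 8->3, 1->1, 15->8, 13->6, 5->2, 12->5
rank(y): 8->8, 4->4, 7->7, 3->3, 1->1, 9->9, 6->6, 5->5, 2->2
Step 2: d_i = R_x(i) - R_y(i); compute d_i^2.
  (9-8)^2=1, (4-4)^2=0, (7-7)^2=0, (3-3)^2=0, (1-1)^2=0, (8-9)^2=1, (6-6)^2=0, (2-5)^2=9, (5-2)^2=9
sum(d^2) = 20.
Step 3: rho = 1 - 6*20 / (9*(9^2 - 1)) = 1 - 120/720 = 0.833333.
Step 4: Under H0, t = rho * sqrt((n-2)/(1-rho^2)) = 3.9886 ~ t(7).
Step 5: Two-sided p-value from the t-distribution with 7 df = 0.005266.
Step 6: alpha = 0.1. reject H0.

rho = 0.8333, p = 0.005266, reject H0 at alpha = 0.1.


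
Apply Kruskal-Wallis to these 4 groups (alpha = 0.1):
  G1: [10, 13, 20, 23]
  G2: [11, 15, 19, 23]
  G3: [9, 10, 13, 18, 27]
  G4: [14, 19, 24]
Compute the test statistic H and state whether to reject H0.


Step 1: Combine all N = 16 observations and assign midranks.
sorted (value, group, rank): (9,G3,1), (10,G1,2.5), (10,G3,2.5), (11,G2,4), (13,G1,5.5), (13,G3,5.5), (14,G4,7), (15,G2,8), (18,G3,9), (19,G2,10.5), (19,G4,10.5), (20,G1,12), (23,G1,13.5), (23,G2,13.5), (24,G4,15), (27,G3,16)
Step 2: Sum ranks within each group.
R_1 = 33.5 (n_1 = 4)
R_2 = 36 (n_2 = 4)
R_3 = 34 (n_3 = 5)
R_4 = 32.5 (n_4 = 3)
Step 3: H = 12/(N(N+1)) * sum(R_i^2/n_i) - 3(N+1)
     = 12/(16*17) * (33.5^2/4 + 36^2/4 + 34^2/5 + 32.5^2/3) - 3*17
     = 0.044118 * 1187.85 - 51
     = 1.404963.
Step 4: Ties present; correction factor C = 1 - 24/(16^3 - 16) = 0.994118. Corrected H = 1.404963 / 0.994118 = 1.413277.
Step 5: Under H0, H ~ chi^2(3); p-value = 0.702426.
Step 6: alpha = 0.1. fail to reject H0.

H = 1.4133, df = 3, p = 0.702426, fail to reject H0.


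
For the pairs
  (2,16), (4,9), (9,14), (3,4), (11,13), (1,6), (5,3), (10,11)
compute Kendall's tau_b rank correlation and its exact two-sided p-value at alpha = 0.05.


Step 1: Enumerate the 28 unordered pairs (i,j) with i<j and classify each by sign(x_j-x_i) * sign(y_j-y_i).
  (1,2):dx=+2,dy=-7->D; (1,3):dx=+7,dy=-2->D; (1,4):dx=+1,dy=-12->D; (1,5):dx=+9,dy=-3->D
  (1,6):dx=-1,dy=-10->C; (1,7):dx=+3,dy=-13->D; (1,8):dx=+8,dy=-5->D; (2,3):dx=+5,dy=+5->C
  (2,4):dx=-1,dy=-5->C; (2,5):dx=+7,dy=+4->C; (2,6):dx=-3,dy=-3->C; (2,7):dx=+1,dy=-6->D
  (2,8):dx=+6,dy=+2->C; (3,4):dx=-6,dy=-10->C; (3,5):dx=+2,dy=-1->D; (3,6):dx=-8,dy=-8->C
  (3,7):dx=-4,dy=-11->C; (3,8):dx=+1,dy=-3->D; (4,5):dx=+8,dy=+9->C; (4,6):dx=-2,dy=+2->D
  (4,7):dx=+2,dy=-1->D; (4,8):dx=+7,dy=+7->C; (5,6):dx=-10,dy=-7->C; (5,7):dx=-6,dy=-10->C
  (5,8):dx=-1,dy=-2->C; (6,7):dx=+4,dy=-3->D; (6,8):dx=+9,dy=+5->C; (7,8):dx=+5,dy=+8->C
Step 2: C = 16, D = 12, total pairs = 28.
Step 3: tau = (C - D)/(n(n-1)/2) = (16 - 12)/28 = 0.142857.
Step 4: Exact two-sided p-value (enumerate n! = 40320 permutations of y under H0): p = 0.719544.
Step 5: alpha = 0.05. fail to reject H0.

tau_b = 0.1429 (C=16, D=12), p = 0.719544, fail to reject H0.


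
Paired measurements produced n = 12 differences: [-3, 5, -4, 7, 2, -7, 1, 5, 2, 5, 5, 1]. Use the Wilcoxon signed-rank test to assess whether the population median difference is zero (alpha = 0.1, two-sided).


Step 1: Drop any zero differences (none here) and take |d_i|.
|d| = [3, 5, 4, 7, 2, 7, 1, 5, 2, 5, 5, 1]
Step 2: Midrank |d_i| (ties get averaged ranks).
ranks: |3|->5, |5|->8.5, |4|->6, |7|->11.5, |2|->3.5, |7|->11.5, |1|->1.5, |5|->8.5, |2|->3.5, |5|->8.5, |5|->8.5, |1|->1.5
Step 3: Attach original signs; sum ranks with positive sign and with negative sign.
W+ = 8.5 + 11.5 + 3.5 + 1.5 + 8.5 + 3.5 + 8.5 + 8.5 + 1.5 = 55.5
W- = 5 + 6 + 11.5 = 22.5
(Check: W+ + W- = 78 should equal n(n+1)/2 = 78.)
Step 4: Test statistic W = min(W+, W-) = 22.5.
Step 5: Ties in |d|, so use the tie-corrected normal approximation.
        E[W] = n(n+1)/4 = 12*13/4 = 39.
        Tie groups: |d|=1 (t=2), |d|=2 (t=2), |d|=5 (t=4), |d|=7 (t=2); sum(t^3 - t) = 78.
        Var[W] = n(n+1)(2n+1)/24 - sum(t^3-t)/48 = 3900/24 - 78/48 = 160.875.
        z = (W - E[W]) / sqrt(Var[W]) = (22.5 - 39) / 12.6837 = -1.3009.
        Two-sided p = 2*Phi(z) = 0.193297.
Step 6: alpha = 0.1. fail to reject H0.

W+ = 55.5, W- = 22.5, W = min = 22.5, p = 0.193297, fail to reject H0.


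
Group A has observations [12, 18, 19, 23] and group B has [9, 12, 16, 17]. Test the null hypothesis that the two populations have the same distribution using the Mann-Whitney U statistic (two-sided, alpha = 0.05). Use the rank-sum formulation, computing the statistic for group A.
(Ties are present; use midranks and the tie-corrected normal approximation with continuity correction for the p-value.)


Step 1: Combine and sort all 8 observations; assign midranks.
sorted (value, group): (9,Y), (12,X), (12,Y), (16,Y), (17,Y), (18,X), (19,X), (23,X)
ranks: 9->1, 12->2.5, 12->2.5, 16->4, 17->5, 18->6, 19->7, 23->8
Step 2: Rank sum for X: R1 = 2.5 + 6 + 7 + 8 = 23.5.
Step 3: U_X = R1 - n1(n1+1)/2 = 23.5 - 4*5/2 = 23.5 - 10 = 13.5.
       U_Y = n1*n2 - U_X = 16 - 13.5 = 2.5.
Step 4: Ties are present, so use the tie-corrected normal approximation (with continuity correction) for the p-value.
Step 5: p-value = 0.146489; compare to alpha = 0.05. fail to reject H0.

U_X = 13.5, p = 0.146489, fail to reject H0 at alpha = 0.05.


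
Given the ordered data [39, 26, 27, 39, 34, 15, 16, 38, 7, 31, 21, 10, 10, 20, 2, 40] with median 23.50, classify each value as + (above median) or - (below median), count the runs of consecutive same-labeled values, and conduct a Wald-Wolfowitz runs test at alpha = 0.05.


Step 1: Compute median = 23.50; label A = above, B = below.
Labels in order: AAAAABBABABBBBBA  (n_A = 8, n_B = 8)
Step 2: Count runs R = 7.
Step 3: Under H0 (random ordering), E[R] = 2*n_A*n_B/(n_A+n_B) + 1 = 2*8*8/16 + 1 = 9.0000.
        Var[R] = 2*n_A*n_B*(2*n_A*n_B - n_A - n_B) / ((n_A+n_B)^2 * (n_A+n_B-1)) = 14336/3840 = 3.7333.
        SD[R] = 1.9322.
Step 4: Continuity-corrected z = (R + 0.5 - E[R]) / SD[R] = (7 + 0.5 - 9.0000) / 1.9322 = -0.7763.
Step 5: Two-sided p-value via normal approximation = 2*(1 - Phi(|z|)) = 0.437558.
Step 6: alpha = 0.05. fail to reject H0.

R = 7, z = -0.7763, p = 0.437558, fail to reject H0.


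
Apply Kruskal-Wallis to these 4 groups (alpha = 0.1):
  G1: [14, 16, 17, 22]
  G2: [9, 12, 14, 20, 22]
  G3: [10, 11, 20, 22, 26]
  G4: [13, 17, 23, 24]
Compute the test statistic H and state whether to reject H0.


Step 1: Combine all N = 18 observations and assign midranks.
sorted (value, group, rank): (9,G2,1), (10,G3,2), (11,G3,3), (12,G2,4), (13,G4,5), (14,G1,6.5), (14,G2,6.5), (16,G1,8), (17,G1,9.5), (17,G4,9.5), (20,G2,11.5), (20,G3,11.5), (22,G1,14), (22,G2,14), (22,G3,14), (23,G4,16), (24,G4,17), (26,G3,18)
Step 2: Sum ranks within each group.
R_1 = 38 (n_1 = 4)
R_2 = 37 (n_2 = 5)
R_3 = 48.5 (n_3 = 5)
R_4 = 47.5 (n_4 = 4)
Step 3: H = 12/(N(N+1)) * sum(R_i^2/n_i) - 3(N+1)
     = 12/(18*19) * (38^2/4 + 37^2/5 + 48.5^2/5 + 47.5^2/4) - 3*19
     = 0.035088 * 1669.31 - 57
     = 1.572368.
Step 4: Ties present; correction factor C = 1 - 42/(18^3 - 18) = 0.992776. Corrected H = 1.572368 / 0.992776 = 1.583810.
Step 5: Under H0, H ~ chi^2(3); p-value = 0.663066.
Step 6: alpha = 0.1. fail to reject H0.

H = 1.5838, df = 3, p = 0.663066, fail to reject H0.


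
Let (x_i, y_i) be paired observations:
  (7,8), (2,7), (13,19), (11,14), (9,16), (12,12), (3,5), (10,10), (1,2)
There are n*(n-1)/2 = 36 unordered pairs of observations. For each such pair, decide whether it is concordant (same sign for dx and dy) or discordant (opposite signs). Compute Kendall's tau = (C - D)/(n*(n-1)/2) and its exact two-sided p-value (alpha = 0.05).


Step 1: Enumerate the 36 unordered pairs (i,j) with i<j and classify each by sign(x_j-x_i) * sign(y_j-y_i).
  (1,2):dx=-5,dy=-1->C; (1,3):dx=+6,dy=+11->C; (1,4):dx=+4,dy=+6->C; (1,5):dx=+2,dy=+8->C
  (1,6):dx=+5,dy=+4->C; (1,7):dx=-4,dy=-3->C; (1,8):dx=+3,dy=+2->C; (1,9):dx=-6,dy=-6->C
  (2,3):dx=+11,dy=+12->C; (2,4):dx=+9,dy=+7->C; (2,5):dx=+7,dy=+9->C; (2,6):dx=+10,dy=+5->C
  (2,7):dx=+1,dy=-2->D; (2,8):dx=+8,dy=+3->C; (2,9):dx=-1,dy=-5->C; (3,4):dx=-2,dy=-5->C
  (3,5):dx=-4,dy=-3->C; (3,6):dx=-1,dy=-7->C; (3,7):dx=-10,dy=-14->C; (3,8):dx=-3,dy=-9->C
  (3,9):dx=-12,dy=-17->C; (4,5):dx=-2,dy=+2->D; (4,6):dx=+1,dy=-2->D; (4,7):dx=-8,dy=-9->C
  (4,8):dx=-1,dy=-4->C; (4,9):dx=-10,dy=-12->C; (5,6):dx=+3,dy=-4->D; (5,7):dx=-6,dy=-11->C
  (5,8):dx=+1,dy=-6->D; (5,9):dx=-8,dy=-14->C; (6,7):dx=-9,dy=-7->C; (6,8):dx=-2,dy=-2->C
  (6,9):dx=-11,dy=-10->C; (7,8):dx=+7,dy=+5->C; (7,9):dx=-2,dy=-3->C; (8,9):dx=-9,dy=-8->C
Step 2: C = 31, D = 5, total pairs = 36.
Step 3: tau = (C - D)/(n(n-1)/2) = (31 - 5)/36 = 0.722222.
Step 4: Exact two-sided p-value (enumerate n! = 362880 permutations of y under H0): p = 0.005886.
Step 5: alpha = 0.05. reject H0.

tau_b = 0.7222 (C=31, D=5), p = 0.005886, reject H0.


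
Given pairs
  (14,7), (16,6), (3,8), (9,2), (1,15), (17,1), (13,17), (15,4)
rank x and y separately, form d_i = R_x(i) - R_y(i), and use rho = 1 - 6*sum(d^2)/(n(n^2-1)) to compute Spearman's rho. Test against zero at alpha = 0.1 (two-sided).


Step 1: Rank x and y separately (midranks; no ties here).
rank(x): 14->5, 16->7, 3->2, 9->3, 1->1, 17->8, 13->4, 15->6
rank(y): 7->5, 6->4, 8->6, 2->2, 15->7, 1->1, 17->8, 4->3
Step 2: d_i = R_x(i) - R_y(i); compute d_i^2.
  (5-5)^2=0, (7-4)^2=9, (2-6)^2=16, (3-2)^2=1, (1-7)^2=36, (8-1)^2=49, (4-8)^2=16, (6-3)^2=9
sum(d^2) = 136.
Step 3: rho = 1 - 6*136 / (8*(8^2 - 1)) = 1 - 816/504 = -0.619048.
Step 4: Under H0, t = rho * sqrt((n-2)/(1-rho^2)) = -1.9308 ~ t(6).
Step 5: Two-sided p-value from the t-distribution with 6 df = 0.101733.
Step 6: alpha = 0.1. fail to reject H0.

rho = -0.6190, p = 0.101733, fail to reject H0 at alpha = 0.1.


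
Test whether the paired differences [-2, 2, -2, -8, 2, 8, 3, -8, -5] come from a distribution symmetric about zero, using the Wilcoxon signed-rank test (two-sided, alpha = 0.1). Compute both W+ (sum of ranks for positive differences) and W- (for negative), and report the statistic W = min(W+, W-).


Step 1: Drop any zero differences (none here) and take |d_i|.
|d| = [2, 2, 2, 8, 2, 8, 3, 8, 5]
Step 2: Midrank |d_i| (ties get averaged ranks).
ranks: |2|->2.5, |2|->2.5, |2|->2.5, |8|->8, |2|->2.5, |8|->8, |3|->5, |8|->8, |5|->6
Step 3: Attach original signs; sum ranks with positive sign and with negative sign.
W+ = 2.5 + 2.5 + 8 + 5 = 18
W- = 2.5 + 2.5 + 8 + 8 + 6 = 27
(Check: W+ + W- = 45 should equal n(n+1)/2 = 45.)
Step 4: Test statistic W = min(W+, W-) = 18.
Step 5: Ties in |d|, so use the tie-corrected normal approximation.
        E[W] = n(n+1)/4 = 9*10/4 = 22.5.
        Tie groups: |d|=2 (t=4), |d|=8 (t=3); sum(t^3 - t) = 84.
        Var[W] = n(n+1)(2n+1)/24 - sum(t^3-t)/48 = 1710/24 - 84/48 = 69.5.
        z = (W - E[W]) / sqrt(Var[W]) = (18 - 22.5) / 8.3367 = -0.5398.
        Two-sided p = 2*Phi(z) = 0.589346.
Step 6: alpha = 0.1. fail to reject H0.

W+ = 18, W- = 27, W = min = 18, p = 0.589346, fail to reject H0.


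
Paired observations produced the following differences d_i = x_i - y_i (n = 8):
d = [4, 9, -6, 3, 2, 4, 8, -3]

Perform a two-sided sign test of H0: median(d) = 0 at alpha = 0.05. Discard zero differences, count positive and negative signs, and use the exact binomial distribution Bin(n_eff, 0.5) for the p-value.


Step 1: Discard zero differences. Original n = 8; n_eff = number of nonzero differences = 8.
Nonzero differences (with sign): +4, +9, -6, +3, +2, +4, +8, -3
Step 2: Count signs: positive = 6, negative = 2.
Step 3: Under H0: P(positive) = 0.5, so the number of positives S ~ Bin(8, 0.5).
Step 4: Two-sided exact p-value = sum of Bin(8,0.5) probabilities at or below the observed probability = 0.289062.
Step 5: alpha = 0.05. fail to reject H0.

n_eff = 8, pos = 6, neg = 2, p = 0.289062, fail to reject H0.


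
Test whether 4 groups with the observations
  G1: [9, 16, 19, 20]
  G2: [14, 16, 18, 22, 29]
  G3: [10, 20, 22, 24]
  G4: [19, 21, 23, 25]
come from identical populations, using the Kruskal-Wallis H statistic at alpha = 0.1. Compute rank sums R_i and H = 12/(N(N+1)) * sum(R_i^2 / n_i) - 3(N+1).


Step 1: Combine all N = 17 observations and assign midranks.
sorted (value, group, rank): (9,G1,1), (10,G3,2), (14,G2,3), (16,G1,4.5), (16,G2,4.5), (18,G2,6), (19,G1,7.5), (19,G4,7.5), (20,G1,9.5), (20,G3,9.5), (21,G4,11), (22,G2,12.5), (22,G3,12.5), (23,G4,14), (24,G3,15), (25,G4,16), (29,G2,17)
Step 2: Sum ranks within each group.
R_1 = 22.5 (n_1 = 4)
R_2 = 43 (n_2 = 5)
R_3 = 39 (n_3 = 4)
R_4 = 48.5 (n_4 = 4)
Step 3: H = 12/(N(N+1)) * sum(R_i^2/n_i) - 3(N+1)
     = 12/(17*18) * (22.5^2/4 + 43^2/5 + 39^2/4 + 48.5^2/4) - 3*18
     = 0.039216 * 1464.67 - 54
     = 3.438235.
Step 4: Ties present; correction factor C = 1 - 24/(17^3 - 17) = 0.995098. Corrected H = 3.438235 / 0.995098 = 3.455172.
Step 5: Under H0, H ~ chi^2(3); p-value = 0.326623.
Step 6: alpha = 0.1. fail to reject H0.

H = 3.4552, df = 3, p = 0.326623, fail to reject H0.


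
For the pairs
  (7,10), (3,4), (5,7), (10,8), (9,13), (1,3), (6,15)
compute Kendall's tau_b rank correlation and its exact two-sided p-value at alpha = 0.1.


Step 1: Enumerate the 21 unordered pairs (i,j) with i<j and classify each by sign(x_j-x_i) * sign(y_j-y_i).
  (1,2):dx=-4,dy=-6->C; (1,3):dx=-2,dy=-3->C; (1,4):dx=+3,dy=-2->D; (1,5):dx=+2,dy=+3->C
  (1,6):dx=-6,dy=-7->C; (1,7):dx=-1,dy=+5->D; (2,3):dx=+2,dy=+3->C; (2,4):dx=+7,dy=+4->C
  (2,5):dx=+6,dy=+9->C; (2,6):dx=-2,dy=-1->C; (2,7):dx=+3,dy=+11->C; (3,4):dx=+5,dy=+1->C
  (3,5):dx=+4,dy=+6->C; (3,6):dx=-4,dy=-4->C; (3,7):dx=+1,dy=+8->C; (4,5):dx=-1,dy=+5->D
  (4,6):dx=-9,dy=-5->C; (4,7):dx=-4,dy=+7->D; (5,6):dx=-8,dy=-10->C; (5,7):dx=-3,dy=+2->D
  (6,7):dx=+5,dy=+12->C
Step 2: C = 16, D = 5, total pairs = 21.
Step 3: tau = (C - D)/(n(n-1)/2) = (16 - 5)/21 = 0.523810.
Step 4: Exact two-sided p-value (enumerate n! = 5040 permutations of y under H0): p = 0.136111.
Step 5: alpha = 0.1. fail to reject H0.

tau_b = 0.5238 (C=16, D=5), p = 0.136111, fail to reject H0.


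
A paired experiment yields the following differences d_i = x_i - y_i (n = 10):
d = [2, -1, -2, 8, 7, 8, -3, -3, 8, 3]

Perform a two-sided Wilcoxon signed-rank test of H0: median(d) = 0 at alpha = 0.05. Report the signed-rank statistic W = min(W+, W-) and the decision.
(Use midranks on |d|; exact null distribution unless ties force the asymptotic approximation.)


Step 1: Drop any zero differences (none here) and take |d_i|.
|d| = [2, 1, 2, 8, 7, 8, 3, 3, 8, 3]
Step 2: Midrank |d_i| (ties get averaged ranks).
ranks: |2|->2.5, |1|->1, |2|->2.5, |8|->9, |7|->7, |8|->9, |3|->5, |3|->5, |8|->9, |3|->5
Step 3: Attach original signs; sum ranks with positive sign and with negative sign.
W+ = 2.5 + 9 + 7 + 9 + 9 + 5 = 41.5
W- = 1 + 2.5 + 5 + 5 = 13.5
(Check: W+ + W- = 55 should equal n(n+1)/2 = 55.)
Step 4: Test statistic W = min(W+, W-) = 13.5.
Step 5: Ties in |d|, so use the tie-corrected normal approximation.
        E[W] = n(n+1)/4 = 10*11/4 = 27.5.
        Tie groups: |d|=2 (t=2), |d|=3 (t=3), |d|=8 (t=3); sum(t^3 - t) = 54.
        Var[W] = n(n+1)(2n+1)/24 - sum(t^3-t)/48 = 2310/24 - 54/48 = 95.125.
        z = (W - E[W]) / sqrt(Var[W]) = (13.5 - 27.5) / 9.7532 = -1.4354.
        Two-sided p = 2*Phi(z) = 0.151166.
Step 6: alpha = 0.05. fail to reject H0.

W+ = 41.5, W- = 13.5, W = min = 13.5, p = 0.151166, fail to reject H0.


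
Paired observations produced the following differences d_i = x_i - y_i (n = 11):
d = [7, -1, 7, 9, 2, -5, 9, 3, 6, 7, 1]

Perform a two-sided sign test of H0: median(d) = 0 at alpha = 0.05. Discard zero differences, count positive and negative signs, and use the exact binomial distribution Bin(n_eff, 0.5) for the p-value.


Step 1: Discard zero differences. Original n = 11; n_eff = number of nonzero differences = 11.
Nonzero differences (with sign): +7, -1, +7, +9, +2, -5, +9, +3, +6, +7, +1
Step 2: Count signs: positive = 9, negative = 2.
Step 3: Under H0: P(positive) = 0.5, so the number of positives S ~ Bin(11, 0.5).
Step 4: Two-sided exact p-value = sum of Bin(11,0.5) probabilities at or below the observed probability = 0.065430.
Step 5: alpha = 0.05. fail to reject H0.

n_eff = 11, pos = 9, neg = 2, p = 0.065430, fail to reject H0.


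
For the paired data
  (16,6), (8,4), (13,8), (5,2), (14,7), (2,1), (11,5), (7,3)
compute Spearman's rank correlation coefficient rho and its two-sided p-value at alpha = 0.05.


Step 1: Rank x and y separately (midranks; no ties here).
rank(x): 16->8, 8->4, 13->6, 5->2, 14->7, 2->1, 11->5, 7->3
rank(y): 6->6, 4->4, 8->8, 2->2, 7->7, 1->1, 5->5, 3->3
Step 2: d_i = R_x(i) - R_y(i); compute d_i^2.
  (8-6)^2=4, (4-4)^2=0, (6-8)^2=4, (2-2)^2=0, (7-7)^2=0, (1-1)^2=0, (5-5)^2=0, (3-3)^2=0
sum(d^2) = 8.
Step 3: rho = 1 - 6*8 / (8*(8^2 - 1)) = 1 - 48/504 = 0.904762.
Step 4: Under H0, t = rho * sqrt((n-2)/(1-rho^2)) = 5.2034 ~ t(6).
Step 5: Two-sided p-value from the t-distribution with 6 df = 0.002008.
Step 6: alpha = 0.05. reject H0.

rho = 0.9048, p = 0.002008, reject H0 at alpha = 0.05.


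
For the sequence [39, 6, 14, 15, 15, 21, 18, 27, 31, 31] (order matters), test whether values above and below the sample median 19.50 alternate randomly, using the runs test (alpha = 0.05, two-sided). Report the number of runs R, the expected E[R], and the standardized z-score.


Step 1: Compute median = 19.50; label A = above, B = below.
Labels in order: ABBBBABAAA  (n_A = 5, n_B = 5)
Step 2: Count runs R = 5.
Step 3: Under H0 (random ordering), E[R] = 2*n_A*n_B/(n_A+n_B) + 1 = 2*5*5/10 + 1 = 6.0000.
        Var[R] = 2*n_A*n_B*(2*n_A*n_B - n_A - n_B) / ((n_A+n_B)^2 * (n_A+n_B-1)) = 2000/900 = 2.2222.
        SD[R] = 1.4907.
Step 4: Continuity-corrected z = (R + 0.5 - E[R]) / SD[R] = (5 + 0.5 - 6.0000) / 1.4907 = -0.3354.
Step 5: Two-sided p-value via normal approximation = 2*(1 - Phi(|z|)) = 0.737316.
Step 6: alpha = 0.05. fail to reject H0.

R = 5, z = -0.3354, p = 0.737316, fail to reject H0.


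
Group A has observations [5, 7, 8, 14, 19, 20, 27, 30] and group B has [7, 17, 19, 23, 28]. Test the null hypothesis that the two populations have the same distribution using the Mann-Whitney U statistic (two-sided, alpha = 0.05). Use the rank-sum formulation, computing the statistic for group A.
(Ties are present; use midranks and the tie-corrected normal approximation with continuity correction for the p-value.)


Step 1: Combine and sort all 13 observations; assign midranks.
sorted (value, group): (5,X), (7,X), (7,Y), (8,X), (14,X), (17,Y), (19,X), (19,Y), (20,X), (23,Y), (27,X), (28,Y), (30,X)
ranks: 5->1, 7->2.5, 7->2.5, 8->4, 14->5, 17->6, 19->7.5, 19->7.5, 20->9, 23->10, 27->11, 28->12, 30->13
Step 2: Rank sum for X: R1 = 1 + 2.5 + 4 + 5 + 7.5 + 9 + 11 + 13 = 53.
Step 3: U_X = R1 - n1(n1+1)/2 = 53 - 8*9/2 = 53 - 36 = 17.
       U_Y = n1*n2 - U_X = 40 - 17 = 23.
Step 4: Ties are present, so use the tie-corrected normal approximation (with continuity correction) for the p-value.
Step 5: p-value = 0.713640; compare to alpha = 0.05. fail to reject H0.

U_X = 17, p = 0.713640, fail to reject H0 at alpha = 0.05.


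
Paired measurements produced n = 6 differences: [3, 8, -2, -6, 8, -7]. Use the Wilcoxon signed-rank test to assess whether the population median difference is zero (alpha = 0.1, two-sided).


Step 1: Drop any zero differences (none here) and take |d_i|.
|d| = [3, 8, 2, 6, 8, 7]
Step 2: Midrank |d_i| (ties get averaged ranks).
ranks: |3|->2, |8|->5.5, |2|->1, |6|->3, |8|->5.5, |7|->4
Step 3: Attach original signs; sum ranks with positive sign and with negative sign.
W+ = 2 + 5.5 + 5.5 = 13
W- = 1 + 3 + 4 = 8
(Check: W+ + W- = 21 should equal n(n+1)/2 = 21.)
Step 4: Test statistic W = min(W+, W-) = 8.
Step 5: Ties in |d|, so use the tie-corrected normal approximation.
        E[W] = n(n+1)/4 = 6*7/4 = 10.5.
        Tie groups: |d|=8 (t=2); sum(t^3 - t) = 6.
        Var[W] = n(n+1)(2n+1)/24 - sum(t^3-t)/48 = 546/24 - 6/48 = 22.625.
        z = (W - E[W]) / sqrt(Var[W]) = (8 - 10.5) / 4.7566 = -0.5256.
        Two-sided p = 2*Phi(z) = 0.599174.
Step 6: alpha = 0.1. fail to reject H0.

W+ = 13, W- = 8, W = min = 8, p = 0.599174, fail to reject H0.


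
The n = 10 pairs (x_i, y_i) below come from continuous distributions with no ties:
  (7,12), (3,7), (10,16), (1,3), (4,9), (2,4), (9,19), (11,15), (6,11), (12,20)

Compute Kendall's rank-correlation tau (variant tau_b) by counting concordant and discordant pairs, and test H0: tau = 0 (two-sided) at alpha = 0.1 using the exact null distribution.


Step 1: Enumerate the 45 unordered pairs (i,j) with i<j and classify each by sign(x_j-x_i) * sign(y_j-y_i).
  (1,2):dx=-4,dy=-5->C; (1,3):dx=+3,dy=+4->C; (1,4):dx=-6,dy=-9->C; (1,5):dx=-3,dy=-3->C
  (1,6):dx=-5,dy=-8->C; (1,7):dx=+2,dy=+7->C; (1,8):dx=+4,dy=+3->C; (1,9):dx=-1,dy=-1->C
  (1,10):dx=+5,dy=+8->C; (2,3):dx=+7,dy=+9->C; (2,4):dx=-2,dy=-4->C; (2,5):dx=+1,dy=+2->C
  (2,6):dx=-1,dy=-3->C; (2,7):dx=+6,dy=+12->C; (2,8):dx=+8,dy=+8->C; (2,9):dx=+3,dy=+4->C
  (2,10):dx=+9,dy=+13->C; (3,4):dx=-9,dy=-13->C; (3,5):dx=-6,dy=-7->C; (3,6):dx=-8,dy=-12->C
  (3,7):dx=-1,dy=+3->D; (3,8):dx=+1,dy=-1->D; (3,9):dx=-4,dy=-5->C; (3,10):dx=+2,dy=+4->C
  (4,5):dx=+3,dy=+6->C; (4,6):dx=+1,dy=+1->C; (4,7):dx=+8,dy=+16->C; (4,8):dx=+10,dy=+12->C
  (4,9):dx=+5,dy=+8->C; (4,10):dx=+11,dy=+17->C; (5,6):dx=-2,dy=-5->C; (5,7):dx=+5,dy=+10->C
  (5,8):dx=+7,dy=+6->C; (5,9):dx=+2,dy=+2->C; (5,10):dx=+8,dy=+11->C; (6,7):dx=+7,dy=+15->C
  (6,8):dx=+9,dy=+11->C; (6,9):dx=+4,dy=+7->C; (6,10):dx=+10,dy=+16->C; (7,8):dx=+2,dy=-4->D
  (7,9):dx=-3,dy=-8->C; (7,10):dx=+3,dy=+1->C; (8,9):dx=-5,dy=-4->C; (8,10):dx=+1,dy=+5->C
  (9,10):dx=+6,dy=+9->C
Step 2: C = 42, D = 3, total pairs = 45.
Step 3: tau = (C - D)/(n(n-1)/2) = (42 - 3)/45 = 0.866667.
Step 4: Exact two-sided p-value (enumerate n! = 3628800 permutations of y under H0): p = 0.000115.
Step 5: alpha = 0.1. reject H0.

tau_b = 0.8667 (C=42, D=3), p = 0.000115, reject H0.
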